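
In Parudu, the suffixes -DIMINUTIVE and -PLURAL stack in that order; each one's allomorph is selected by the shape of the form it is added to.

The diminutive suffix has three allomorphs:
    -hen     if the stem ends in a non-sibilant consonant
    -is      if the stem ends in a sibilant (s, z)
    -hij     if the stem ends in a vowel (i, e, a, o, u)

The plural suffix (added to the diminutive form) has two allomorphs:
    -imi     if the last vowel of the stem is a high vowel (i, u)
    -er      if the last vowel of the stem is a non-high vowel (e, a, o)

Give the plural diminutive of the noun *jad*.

*jad* — final sound /d/ (a non-sibilant consonant) → -hen → *jadhen*.
The diminutive form *jadhen* — last vowel /e/ (a non-high vowel) → -er → *jadhener*.

jadhener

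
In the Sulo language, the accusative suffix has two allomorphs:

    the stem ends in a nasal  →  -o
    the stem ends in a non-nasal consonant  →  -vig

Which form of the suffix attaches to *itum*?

*itum* — final consonant /m/ (a nasal) → -o.

-o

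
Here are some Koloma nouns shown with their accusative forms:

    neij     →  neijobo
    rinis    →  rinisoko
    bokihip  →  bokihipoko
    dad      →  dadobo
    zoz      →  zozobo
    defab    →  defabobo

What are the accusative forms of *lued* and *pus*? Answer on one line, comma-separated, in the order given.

luedobo, pusoko

Looking at the final consonant of each stem: -oko when the stem ends in a voiceless consonant (*rinis*, *bokihip*); -obo when the stem ends in a voiced consonant (*neij*, *dad*, *zoz*, *defab*).
*lued*: final consonant = /d/, voiced → -obo → *luedobo*.
*pus* — final consonant /s/ (voiceless) → -oko → *pusoko*.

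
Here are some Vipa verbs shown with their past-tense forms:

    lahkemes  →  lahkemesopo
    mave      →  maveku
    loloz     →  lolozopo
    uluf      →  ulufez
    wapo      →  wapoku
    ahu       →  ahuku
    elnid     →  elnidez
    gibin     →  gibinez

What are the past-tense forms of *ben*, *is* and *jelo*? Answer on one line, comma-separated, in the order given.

benez, isopo, jeloku

The suffix is conditioned by the final sound: -opo when the stem ends in a sibilant (*lahkemes*, *loloz*); -ez when the stem ends in a non-sibilant consonant (*uluf*, *elnid*, *gibin*); -ku when the stem ends in a vowel (*mave*, *wapo*, *ahu*).
*ben*: final sound = /n/, a non-sibilant consonant → -ez → *benez*.
*is*: final sound = /s/, a sibilant → -opo → *isopo*.
*jelo*: final sound = /o/, a vowel → -ku → *jeloku*.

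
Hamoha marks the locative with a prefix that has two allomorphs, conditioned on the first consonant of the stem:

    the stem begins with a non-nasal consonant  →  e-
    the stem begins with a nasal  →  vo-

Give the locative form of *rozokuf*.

*rozokuf*: first consonant = /r/, non-nasal → e- → *erozokuf*.

erozokuf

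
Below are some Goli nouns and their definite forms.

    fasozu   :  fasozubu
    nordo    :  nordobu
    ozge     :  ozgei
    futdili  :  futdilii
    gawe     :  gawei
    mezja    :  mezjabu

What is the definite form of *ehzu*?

The alternation tracks the last vowel of the stem — -i when the last vowel of the stem is a front vowel (*ozge*, *futdili*, *gawe*); -bu when the last vowel of the stem is a back vowel (*fasozu*, *nordo*, *mezja*).
The last vowel of *ehzu* is /u/, which is a back vowel, so the suffix is -bu, giving *ehzubu*.

ehzubu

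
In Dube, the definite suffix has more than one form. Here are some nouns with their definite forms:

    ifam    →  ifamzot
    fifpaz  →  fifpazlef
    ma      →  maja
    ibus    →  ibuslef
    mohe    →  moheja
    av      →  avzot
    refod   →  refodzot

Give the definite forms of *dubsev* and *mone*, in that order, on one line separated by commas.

The suffix is conditioned by the final sound: -lef when the stem ends in a sibilant (*fifpaz*, *ibus*); -zot when the stem ends in a non-sibilant consonant (*ifam*, *av*, *refod*); -ja when the stem ends in a vowel (*ma*, *mohe*).
The final sound of *dubsev* is /v/, which is a non-sibilant consonant, so the suffix is -zot, giving *dubsevzot*.
*mone* — final sound /e/ (a vowel) → -ja → *moneja*.

dubsevzot, moneja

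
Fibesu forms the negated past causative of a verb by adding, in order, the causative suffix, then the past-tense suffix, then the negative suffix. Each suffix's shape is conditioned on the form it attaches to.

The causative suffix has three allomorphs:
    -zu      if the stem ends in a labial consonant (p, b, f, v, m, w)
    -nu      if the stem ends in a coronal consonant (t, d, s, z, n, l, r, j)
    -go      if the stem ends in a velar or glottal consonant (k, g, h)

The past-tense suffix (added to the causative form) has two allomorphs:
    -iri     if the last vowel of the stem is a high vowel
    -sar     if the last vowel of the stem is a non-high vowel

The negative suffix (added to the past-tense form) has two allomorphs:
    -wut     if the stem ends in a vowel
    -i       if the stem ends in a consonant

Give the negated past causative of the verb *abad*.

*abad*: final consonant = /d/, coronal → -nu → *abadnu*.
The causative form *abadnu* — last vowel /u/ (a high vowel) → -iri → *abadnuiri*.
The past-tense form *abadnuiri*: final sound = /i/, a vowel → -wut → *abadnuiriwut*.

abadnuiriwut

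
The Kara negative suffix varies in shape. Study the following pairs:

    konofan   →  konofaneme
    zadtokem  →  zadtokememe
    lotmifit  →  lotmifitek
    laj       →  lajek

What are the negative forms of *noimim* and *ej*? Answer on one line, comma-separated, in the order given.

Looking at the final consonant of each stem: -eme when the stem ends in a nasal (*konofan*, *zadtokem*); -ek when the stem ends in a non-nasal consonant (*lotmifit*, *laj*).
*noimim* — final consonant /m/ (a nasal) → -eme → *noimimeme*.
*ej* — final consonant /j/ (non-nasal) → -ek → *ejek*.

noimimeme, ejek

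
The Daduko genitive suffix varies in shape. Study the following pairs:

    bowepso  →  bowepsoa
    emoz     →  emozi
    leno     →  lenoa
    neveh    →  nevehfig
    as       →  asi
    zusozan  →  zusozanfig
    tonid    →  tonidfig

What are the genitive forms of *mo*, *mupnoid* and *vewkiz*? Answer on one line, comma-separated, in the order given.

moa, mupnoidfig, vewkizi

The alternation tracks the final sound of the stem — -i when the stem ends in a sibilant (*emoz*, *as*); -fig when the stem ends in a non-sibilant consonant (*neveh*, *zusozan*, *tonid*); -a when the stem ends in a vowel (*bowepso*, *leno*).
*mo*: final sound = /o/, a vowel → -a → *moa*.
*mupnoid* — final sound /d/ (a non-sibilant consonant) → -fig → *mupnoidfig*.
Since the final sound of *vewkiz* is /z/ (a sibilant), it takes -i, giving *vewkizi*.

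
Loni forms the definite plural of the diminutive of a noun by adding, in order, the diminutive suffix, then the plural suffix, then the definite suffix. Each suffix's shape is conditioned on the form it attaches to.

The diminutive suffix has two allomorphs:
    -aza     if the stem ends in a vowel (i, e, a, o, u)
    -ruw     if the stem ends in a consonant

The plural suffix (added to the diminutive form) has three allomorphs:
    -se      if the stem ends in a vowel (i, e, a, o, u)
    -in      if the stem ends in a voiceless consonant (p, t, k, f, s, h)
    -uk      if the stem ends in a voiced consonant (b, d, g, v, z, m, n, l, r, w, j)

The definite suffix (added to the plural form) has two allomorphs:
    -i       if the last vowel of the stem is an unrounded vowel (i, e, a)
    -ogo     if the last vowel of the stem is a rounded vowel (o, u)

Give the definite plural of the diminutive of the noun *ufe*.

*ufe* — final sound /e/ (a vowel) → -aza → *ufeaza*.
The diminutive form *ufeaza*: final sound = /a/, a vowel → -se → *ufeazase*.
The last vowel of the plural form *ufeazase* is /e/, which is an unrounded vowel, so the definite suffix is -i, giving *ufeazasei*.

ufeazasei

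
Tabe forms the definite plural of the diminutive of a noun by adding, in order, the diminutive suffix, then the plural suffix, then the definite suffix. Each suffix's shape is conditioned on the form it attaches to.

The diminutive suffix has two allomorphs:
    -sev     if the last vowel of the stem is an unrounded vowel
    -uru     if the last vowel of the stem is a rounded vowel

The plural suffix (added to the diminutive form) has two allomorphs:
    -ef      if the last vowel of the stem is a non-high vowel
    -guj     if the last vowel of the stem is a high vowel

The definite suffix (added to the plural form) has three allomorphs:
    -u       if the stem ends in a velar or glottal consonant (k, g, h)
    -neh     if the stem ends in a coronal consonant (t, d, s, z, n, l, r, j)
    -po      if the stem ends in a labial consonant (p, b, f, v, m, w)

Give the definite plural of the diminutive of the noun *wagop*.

wagopurugujneh

*wagop*: last vowel = /o/, a rounded vowel → -uru → *wagopuru*.
The last vowel of the diminutive form *wagopuru* is /u/, which is a high vowel, so the plural suffix is -guj, giving *wagopuruguj*.
The plural form *wagopuruguj* — final consonant /j/ (coronal) → -neh → *wagopurugujneh*.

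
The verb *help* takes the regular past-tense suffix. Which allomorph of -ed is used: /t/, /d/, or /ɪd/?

The stem *help* ends in a voiceless consonant other than /t/.
The -ed suffix is realized as /ɪd/ after /t, d/; as /t/ after other voiceless consonants; and as /d/ after other voiced sounds.
So -ed on *help* is pronounced /t/.

/t/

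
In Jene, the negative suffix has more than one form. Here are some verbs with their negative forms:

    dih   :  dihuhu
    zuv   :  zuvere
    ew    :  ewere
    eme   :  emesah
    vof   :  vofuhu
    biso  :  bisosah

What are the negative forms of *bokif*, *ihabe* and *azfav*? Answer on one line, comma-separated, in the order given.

bokifuhu, ihabesah, azfavere

The pattern is voicing of the final sound: -uhu when the stem ends in a voiceless consonant (*dih*, *vof*); -ere when the stem ends in a voiced consonant (*zuv*, *ew*); -sah when the stem ends in a vowel (*eme*, *biso*).
*bokif*: final sound = /f/, a voiceless consonant → -uhu → *bokifuhu*.
Since the final sound of *ihabe* is /e/ (a vowel), it takes -sah, giving *ihabesah*.
Since the final sound of *azfav* is /v/ (a voiced consonant), it takes -ere, giving *azfavere*.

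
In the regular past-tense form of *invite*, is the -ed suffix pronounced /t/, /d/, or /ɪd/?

The stem *invite* ends in /t/ or /d/.
The -ed suffix is realized as /ɪd/ after /t, d/; as /t/ after other voiceless consonants; and as /d/ after other voiced sounds.
So -ed on *invite* is pronounced /ɪd/.

/ɪd/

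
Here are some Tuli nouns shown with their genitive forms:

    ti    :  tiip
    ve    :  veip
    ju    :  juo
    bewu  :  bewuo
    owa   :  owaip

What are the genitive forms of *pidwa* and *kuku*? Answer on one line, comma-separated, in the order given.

pidwaip, kukuo

The suffix is conditioned by the last vowel: -o when the last vowel of the stem is a rounded vowel (*ju*, *bewu*); -ip when the last vowel of the stem is an unrounded vowel (*ti*, *ve*, *owa*).
The last vowel of *pidwa* is /a/, which is an unrounded vowel, so the suffix is -ip, giving *pidwaip*.
The last vowel of *kuku* is /u/, which is a rounded vowel, so the suffix is -o, giving *kukuo*.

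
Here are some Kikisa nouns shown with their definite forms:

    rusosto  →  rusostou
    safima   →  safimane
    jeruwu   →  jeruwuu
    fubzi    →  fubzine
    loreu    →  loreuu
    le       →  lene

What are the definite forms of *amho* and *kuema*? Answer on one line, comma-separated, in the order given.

The suffix is conditioned by the last vowel: -u when the last vowel of the stem is a rounded vowel (*rusosto*, *jeruwu*, *loreu*); -ne when the last vowel of the stem is an unrounded vowel (*safima*, *fubzi*, *le*).
*amho*: last vowel = /o/, a rounded vowel → -u → *amhou*.
Since the last vowel of *kuema* is /a/ (an unrounded vowel), it takes -ne, giving *kuemane*.

amhou, kuemane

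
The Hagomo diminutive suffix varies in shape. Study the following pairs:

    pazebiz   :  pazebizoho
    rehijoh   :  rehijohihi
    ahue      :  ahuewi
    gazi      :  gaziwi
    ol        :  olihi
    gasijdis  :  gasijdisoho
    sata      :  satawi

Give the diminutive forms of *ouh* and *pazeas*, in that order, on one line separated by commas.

ouhihi, pazeasoho

Looking at the final sound of each stem: -oho when the stem ends in a sibilant (*pazebiz*, *gasijdis*); -ihi when the stem ends in a non-sibilant consonant (*rehijoh*, *ol*); -wi when the stem ends in a vowel (*ahue*, *gazi*, *sata*).
*ouh* — final sound /h/ (a non-sibilant consonant) → -ihi → *ouhihi*.
Since the final sound of *pazeas* is /s/ (a sibilant), it takes -oho, giving *pazeasoho*.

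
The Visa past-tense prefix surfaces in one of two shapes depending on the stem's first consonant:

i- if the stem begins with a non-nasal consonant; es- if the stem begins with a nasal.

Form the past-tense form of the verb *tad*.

itad

The first consonant of *tad* is /t/, which is non-nasal, so the prefix is i-, giving *itad*.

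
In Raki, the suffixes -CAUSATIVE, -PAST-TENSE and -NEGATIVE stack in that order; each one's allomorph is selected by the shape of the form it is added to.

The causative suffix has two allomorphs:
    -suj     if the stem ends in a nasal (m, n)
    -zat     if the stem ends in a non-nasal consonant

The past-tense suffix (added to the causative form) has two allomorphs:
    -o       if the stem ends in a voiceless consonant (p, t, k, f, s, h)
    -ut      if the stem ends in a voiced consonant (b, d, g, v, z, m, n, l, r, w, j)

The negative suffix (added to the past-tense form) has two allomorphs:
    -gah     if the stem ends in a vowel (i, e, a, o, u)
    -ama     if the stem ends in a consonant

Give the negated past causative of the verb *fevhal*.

The final consonant of *fevhal* is /l/, which is non-nasal, so the causative suffix is -zat, giving *fevhalzat*.
The causative form *fevhalzat*: final consonant = /t/, voiceless → -o → *fevhalzato*.
Since the final sound of the past-tense form *fevhalzato* is /o/ (a vowel), it takes -gah, giving *fevhalzatogah*.

fevhalzatogah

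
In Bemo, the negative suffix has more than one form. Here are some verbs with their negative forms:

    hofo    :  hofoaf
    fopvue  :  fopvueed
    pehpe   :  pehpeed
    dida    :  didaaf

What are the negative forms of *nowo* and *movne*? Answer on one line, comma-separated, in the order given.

nowoaf, movneed

The pattern is front/back vowel harmony: -ed when the last vowel of the stem is a front vowel (*fopvue*, *pehpe*); -af when the last vowel of the stem is a back vowel (*hofo*, *dida*).
The last vowel of *nowo* is /o/, which is a back vowel, so the suffix is -af, giving *nowoaf*.
The last vowel of *movne* is /e/, which is a front vowel, so the suffix is -ed, giving *movneed*.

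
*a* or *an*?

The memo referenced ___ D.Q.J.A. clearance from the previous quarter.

a

The indefinite article is chosen by the initial *sound* of the following word, not its spelling.
The initialism *D.Q.J.A.* is read letter by letter; the first letter, D, is pronounced /diː/, which begins with a consonant sound.
So the article is *a*: The memo referenced a D.Q.J.A. clearance from the previous quarter.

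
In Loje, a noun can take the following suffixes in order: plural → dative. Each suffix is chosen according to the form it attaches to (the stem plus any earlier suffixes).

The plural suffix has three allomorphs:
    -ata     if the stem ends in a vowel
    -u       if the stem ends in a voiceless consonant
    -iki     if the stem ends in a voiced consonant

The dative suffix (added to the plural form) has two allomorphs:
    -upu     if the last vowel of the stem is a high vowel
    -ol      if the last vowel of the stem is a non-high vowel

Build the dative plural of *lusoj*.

lusojikiupu

The final sound of *lusoj* is /j/, which is a voiced consonant, so the plural suffix is -iki, giving *lusojiki*.
Since the last vowel of the plural form *lusojiki* is /i/ (a high vowel), it takes -upu, giving *lusojikiupu*.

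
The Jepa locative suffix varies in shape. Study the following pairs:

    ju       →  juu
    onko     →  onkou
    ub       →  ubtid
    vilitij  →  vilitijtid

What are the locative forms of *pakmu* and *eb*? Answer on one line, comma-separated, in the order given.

Looking at the final sound of each stem: -tid when the stem ends in a consonant (*ub*, *vilitij*); -u when the stem ends in a vowel (*ju*, *onko*).
The final sound of *pakmu* is /u/, which is a vowel, so the suffix is -u, giving *pakmuu*.
The final sound of *eb* is /b/, which is a consonant, so the suffix is -tid, giving *ebtid*.

pakmuu, ebtid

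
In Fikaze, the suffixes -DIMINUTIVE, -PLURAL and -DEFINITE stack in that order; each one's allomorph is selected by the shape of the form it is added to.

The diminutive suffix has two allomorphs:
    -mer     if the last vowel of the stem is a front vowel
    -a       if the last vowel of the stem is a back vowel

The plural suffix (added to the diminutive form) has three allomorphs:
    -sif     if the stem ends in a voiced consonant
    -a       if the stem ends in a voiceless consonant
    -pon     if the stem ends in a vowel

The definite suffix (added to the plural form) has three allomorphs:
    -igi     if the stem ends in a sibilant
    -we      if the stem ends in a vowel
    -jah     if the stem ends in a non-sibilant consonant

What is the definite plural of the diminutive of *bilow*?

bilowaponjah

*bilow*: last vowel = /o/, a back vowel → -a → *bilowa*.
Since the final sound of the diminutive form *bilowa* is /a/ (a vowel), it takes -pon, giving *bilowapon*.
The plural form *bilowapon* — final sound /n/ (a non-sibilant consonant) → -jah → *bilowaponjah*.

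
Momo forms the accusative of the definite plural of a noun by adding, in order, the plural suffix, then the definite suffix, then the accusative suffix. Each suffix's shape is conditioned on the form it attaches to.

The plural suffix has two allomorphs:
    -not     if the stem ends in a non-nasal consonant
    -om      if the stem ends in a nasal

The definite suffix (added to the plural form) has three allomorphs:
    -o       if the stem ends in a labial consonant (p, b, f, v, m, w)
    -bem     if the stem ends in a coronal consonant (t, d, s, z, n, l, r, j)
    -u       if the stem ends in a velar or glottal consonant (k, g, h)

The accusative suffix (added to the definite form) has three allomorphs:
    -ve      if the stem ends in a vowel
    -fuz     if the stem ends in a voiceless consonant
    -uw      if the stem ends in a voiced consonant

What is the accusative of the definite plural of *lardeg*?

lardegnotbemuw

Since the final consonant of *lardeg* is /g/ (non-nasal), it takes -not, giving *lardegnot*.
Since the final consonant of the plural form *lardegnot* is /t/ (coronal), it takes -bem, giving *lardegnotbem*.
Since the final sound of the definite form *lardegnotbem* is /m/ (a voiced consonant), it takes -uw, giving *lardegnotbemuw*.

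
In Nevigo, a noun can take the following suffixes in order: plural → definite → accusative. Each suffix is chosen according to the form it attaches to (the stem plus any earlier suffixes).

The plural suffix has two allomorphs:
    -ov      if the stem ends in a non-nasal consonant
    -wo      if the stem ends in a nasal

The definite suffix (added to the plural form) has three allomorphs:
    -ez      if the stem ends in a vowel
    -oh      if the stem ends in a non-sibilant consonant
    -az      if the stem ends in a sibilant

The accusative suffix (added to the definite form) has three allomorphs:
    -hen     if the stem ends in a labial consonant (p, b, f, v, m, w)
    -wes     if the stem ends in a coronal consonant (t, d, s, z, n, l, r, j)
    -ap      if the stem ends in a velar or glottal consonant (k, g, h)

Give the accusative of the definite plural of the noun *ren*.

*ren* — final consonant /n/ (a nasal) → -wo → *renwo*.
The final sound of the plural form *renwo* is /o/, which is a vowel, so the definite suffix is -ez, giving *renwoez*.
Since the final consonant of the definite form *renwoez* is /z/ (coronal), it takes -wes, giving *renwoezwes*.

renwoezwes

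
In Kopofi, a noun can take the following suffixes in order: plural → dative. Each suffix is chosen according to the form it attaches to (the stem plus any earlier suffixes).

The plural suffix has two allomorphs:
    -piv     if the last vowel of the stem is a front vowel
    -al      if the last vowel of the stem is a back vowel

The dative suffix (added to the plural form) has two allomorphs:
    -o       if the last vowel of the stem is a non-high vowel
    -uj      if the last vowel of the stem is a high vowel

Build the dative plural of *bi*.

bipivuj

Since the last vowel of *bi* is /i/ (a front vowel), it takes -piv, giving *bipiv*.
Since the last vowel of the plural form *bipiv* is /i/ (a high vowel), it takes -uj, giving *bipivuj*.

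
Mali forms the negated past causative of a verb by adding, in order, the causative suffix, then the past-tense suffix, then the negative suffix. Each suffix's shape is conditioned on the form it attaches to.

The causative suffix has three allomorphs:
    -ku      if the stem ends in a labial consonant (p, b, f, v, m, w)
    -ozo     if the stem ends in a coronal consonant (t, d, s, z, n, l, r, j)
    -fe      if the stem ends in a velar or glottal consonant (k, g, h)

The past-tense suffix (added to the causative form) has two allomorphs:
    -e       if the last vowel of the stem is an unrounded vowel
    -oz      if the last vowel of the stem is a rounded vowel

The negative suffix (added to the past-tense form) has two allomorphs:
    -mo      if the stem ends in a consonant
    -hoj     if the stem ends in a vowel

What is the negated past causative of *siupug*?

siupugfeehoj

Since the final consonant of *siupug* is /g/ (velar/glottal), it takes -fe, giving *siupugfe*.
The causative form *siupugfe* — last vowel /e/ (an unrounded vowel) → -e → *siupugfee*.
The final sound of the past-tense form *siupugfee* is /e/, which is a vowel, so the negative suffix is -hoj, giving *siupugfeehoj*.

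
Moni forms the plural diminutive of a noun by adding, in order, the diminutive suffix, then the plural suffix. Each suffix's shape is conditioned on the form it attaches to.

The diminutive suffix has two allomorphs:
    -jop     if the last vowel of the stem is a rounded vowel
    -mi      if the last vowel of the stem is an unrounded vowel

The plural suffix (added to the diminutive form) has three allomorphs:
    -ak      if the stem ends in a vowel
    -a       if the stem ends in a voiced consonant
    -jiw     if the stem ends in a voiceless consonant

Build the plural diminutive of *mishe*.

mishemiak

Since the last vowel of *mishe* is /e/ (an unrounded vowel), it takes -mi, giving *mishemi*.
Since the final sound of the diminutive form *mishemi* is /i/ (a vowel), it takes -ak, giving *mishemiak*.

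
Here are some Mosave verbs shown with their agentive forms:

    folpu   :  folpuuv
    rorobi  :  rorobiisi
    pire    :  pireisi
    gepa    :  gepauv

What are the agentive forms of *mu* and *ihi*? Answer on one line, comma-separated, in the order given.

muuv, ihiisi

The alternation tracks the last vowel of the stem — -isi when the last vowel of the stem is a front vowel (*rorobi*, *pire*); -uv when the last vowel of the stem is a back vowel (*folpu*, *gepa*).
The last vowel of *mu* is /u/, which is a back vowel, so the suffix is -uv, giving *muuv*.
Since the last vowel of *ihi* is /i/ (a front vowel), it takes -isi, giving *ihiisi*.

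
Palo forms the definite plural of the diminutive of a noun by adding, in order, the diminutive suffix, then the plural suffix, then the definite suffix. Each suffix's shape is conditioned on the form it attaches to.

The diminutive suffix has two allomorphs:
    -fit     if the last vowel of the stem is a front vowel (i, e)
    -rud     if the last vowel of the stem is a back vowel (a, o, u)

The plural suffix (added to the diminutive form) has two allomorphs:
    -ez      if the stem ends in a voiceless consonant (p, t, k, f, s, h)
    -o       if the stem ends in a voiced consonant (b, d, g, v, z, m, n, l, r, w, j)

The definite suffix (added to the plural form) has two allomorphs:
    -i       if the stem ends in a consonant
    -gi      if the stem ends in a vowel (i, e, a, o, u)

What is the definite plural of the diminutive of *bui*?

buifitezi

The last vowel of *bui* is /i/, which is a front vowel, so the diminutive suffix is -fit, giving *buifit*.
The diminutive form *buifit* — final consonant /t/ (voiceless) → -ez → *buifitez*.
Since the final sound of the plural form *buifitez* is /z/ (a consonant), it takes -i, giving *buifitezi*.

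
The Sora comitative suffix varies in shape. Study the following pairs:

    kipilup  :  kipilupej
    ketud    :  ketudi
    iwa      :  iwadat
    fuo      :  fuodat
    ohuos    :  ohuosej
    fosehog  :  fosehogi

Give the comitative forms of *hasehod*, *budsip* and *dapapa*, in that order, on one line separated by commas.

hasehodi, budsipej, dapapadat

The suffix is conditioned by the final sound: -ej when the stem ends in a voiceless consonant (*kipilup*, *ohuos*); -i when the stem ends in a voiced consonant (*ketud*, *fosehog*); -dat when the stem ends in a vowel (*iwa*, *fuo*).
The final sound of *hasehod* is /d/, which is a voiced consonant, so the suffix is -i, giving *hasehodi*.
*budsip*: final sound = /p/, a voiceless consonant → -ej → *budsipej*.
*dapapa*: final sound = /a/, a vowel → -dat → *dapapadat*.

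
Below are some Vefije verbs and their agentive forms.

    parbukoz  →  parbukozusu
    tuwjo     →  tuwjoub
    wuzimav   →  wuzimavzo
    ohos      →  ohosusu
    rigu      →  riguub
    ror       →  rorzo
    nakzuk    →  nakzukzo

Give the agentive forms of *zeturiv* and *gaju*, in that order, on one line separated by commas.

zeturivzo, gajuub

The alternation tracks the final sound of the stem — -usu when the stem ends in a sibilant (*parbukoz*, *ohos*); -zo when the stem ends in a non-sibilant consonant (*wuzimav*, *ror*, *nakzuk*); -ub when the stem ends in a vowel (*tuwjo*, *rigu*).
*zeturiv*: final sound = /v/, a non-sibilant consonant → -zo → *zeturivzo*.
*gaju* — final sound /u/ (a vowel) → -ub → *gajuub*.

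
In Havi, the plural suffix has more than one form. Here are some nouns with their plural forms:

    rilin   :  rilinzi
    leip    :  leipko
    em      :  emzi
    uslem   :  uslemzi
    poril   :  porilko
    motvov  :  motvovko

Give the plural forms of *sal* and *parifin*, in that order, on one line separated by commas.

The suffix is conditioned by the final consonant: -zi when the stem ends in a nasal (*rilin*, *em*, *uslem*); -ko when the stem ends in a non-nasal consonant (*leip*, *poril*, *motvov*).
*sal* — final consonant /l/ (non-nasal) → -ko → *salko*.
*parifin* — final consonant /n/ (a nasal) → -zi → *parifinzi*.

salko, parifinzi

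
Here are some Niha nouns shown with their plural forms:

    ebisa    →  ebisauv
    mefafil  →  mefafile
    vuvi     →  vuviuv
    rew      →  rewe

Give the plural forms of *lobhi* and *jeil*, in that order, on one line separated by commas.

lobhiuv, jeile

The pattern is consonant vs. vowel: -e when the stem ends in a consonant (*mefafil*, *rew*); -uv when the stem ends in a vowel (*ebisa*, *vuvi*).
The final sound of *lobhi* is /i/, which is a vowel, so the suffix is -uv, giving *lobhiuv*.
The final sound of *jeil* is /l/, which is a consonant, so the suffix is -e, giving *jeile*.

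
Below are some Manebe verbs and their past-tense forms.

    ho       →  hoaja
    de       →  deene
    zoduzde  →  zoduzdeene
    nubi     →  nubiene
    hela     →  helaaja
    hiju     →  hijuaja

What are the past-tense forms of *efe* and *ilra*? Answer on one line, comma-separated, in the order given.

efeene, ilraaja

The suffix is conditioned by the last vowel: -ene when the last vowel of the stem is a front vowel (*de*, *zoduzde*, *nubi*); -aja when the last vowel of the stem is a back vowel (*ho*, *hela*, *hiju*).
The last vowel of *efe* is /e/, which is a front vowel, so the suffix is -ene, giving *efeene*.
*ilra* — last vowel /a/ (a back vowel) → -aja → *ilraaja*.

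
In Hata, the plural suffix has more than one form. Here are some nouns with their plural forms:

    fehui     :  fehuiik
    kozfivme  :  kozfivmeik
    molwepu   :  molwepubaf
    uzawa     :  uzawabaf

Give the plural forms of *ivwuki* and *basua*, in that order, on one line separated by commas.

ivwukiik, basuabaf

Looking at the last vowel of each stem: -ik when the last vowel of the stem is a front vowel (*fehui*, *kozfivme*); -baf when the last vowel of the stem is a back vowel (*molwepu*, *uzawa*).
Since the last vowel of *ivwuki* is /i/ (a front vowel), it takes -ik, giving *ivwukiik*.
The last vowel of *basua* is /a/, which is a back vowel, so the suffix is -baf, giving *basuabaf*.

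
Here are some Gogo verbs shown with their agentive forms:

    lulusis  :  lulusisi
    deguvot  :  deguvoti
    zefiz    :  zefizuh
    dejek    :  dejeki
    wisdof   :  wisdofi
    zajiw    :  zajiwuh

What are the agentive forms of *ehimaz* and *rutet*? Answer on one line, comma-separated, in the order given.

Looking at the final consonant of each stem: -i when the stem ends in a voiceless consonant (*lulusis*, *deguvot*, *dejek*, *wisdof*); -uh when the stem ends in a voiced consonant (*zefiz*, *zajiw*).
The final consonant of *ehimaz* is /z/, which is voiced, so the suffix is -uh, giving *ehimazuh*.
The final consonant of *rutet* is /t/, which is voiceless, so the suffix is -i, giving *ruteti*.

ehimazuh, ruteti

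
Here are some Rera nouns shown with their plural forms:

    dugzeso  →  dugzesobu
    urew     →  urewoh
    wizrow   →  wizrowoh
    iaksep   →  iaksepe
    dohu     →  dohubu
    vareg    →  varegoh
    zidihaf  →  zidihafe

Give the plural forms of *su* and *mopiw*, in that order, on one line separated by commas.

Looking at the final sound of each stem: -e when the stem ends in a voiceless consonant (*iaksep*, *zidihaf*); -oh when the stem ends in a voiced consonant (*urew*, *wizrow*, *vareg*); -bu when the stem ends in a vowel (*dugzeso*, *dohu*).
The final sound of *su* is /u/, which is a vowel, so the suffix is -bu, giving *subu*.
*mopiw*: final sound = /w/, a voiced consonant → -oh → *mopiwoh*.

subu, mopiwoh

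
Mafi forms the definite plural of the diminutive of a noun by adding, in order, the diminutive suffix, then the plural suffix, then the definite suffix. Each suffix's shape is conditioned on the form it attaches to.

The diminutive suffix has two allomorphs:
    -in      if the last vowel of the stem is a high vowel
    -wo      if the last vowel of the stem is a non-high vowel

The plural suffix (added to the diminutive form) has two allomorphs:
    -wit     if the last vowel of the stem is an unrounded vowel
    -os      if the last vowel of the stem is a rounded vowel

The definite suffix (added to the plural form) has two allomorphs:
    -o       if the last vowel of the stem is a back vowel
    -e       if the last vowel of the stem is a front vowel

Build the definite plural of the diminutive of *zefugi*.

*zefugi*: last vowel = /i/, a high vowel → -in → *zefugiin*.
Since the last vowel of the diminutive form *zefugiin* is /i/ (an unrounded vowel), it takes -wit, giving *zefugiinwit*.
The plural form *zefugiinwit*: last vowel = /i/, a front vowel → -e → *zefugiinwite*.

zefugiinwite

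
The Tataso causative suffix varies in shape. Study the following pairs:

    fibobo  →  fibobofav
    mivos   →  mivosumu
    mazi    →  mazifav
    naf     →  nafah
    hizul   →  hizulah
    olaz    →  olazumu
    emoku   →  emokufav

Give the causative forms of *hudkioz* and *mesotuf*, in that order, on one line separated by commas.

hudkiozumu, mesotufah

Looking at the final sound of each stem: -umu when the stem ends in a sibilant (*mivos*, *olaz*); -ah when the stem ends in a non-sibilant consonant (*naf*, *hizul*); -fav when the stem ends in a vowel (*fibobo*, *mazi*, *emoku*).
Since the final sound of *hudkioz* is /z/ (a sibilant), it takes -umu, giving *hudkiozumu*.
*mesotuf*: final sound = /f/, a non-sibilant consonant → -ah → *mesotufah*.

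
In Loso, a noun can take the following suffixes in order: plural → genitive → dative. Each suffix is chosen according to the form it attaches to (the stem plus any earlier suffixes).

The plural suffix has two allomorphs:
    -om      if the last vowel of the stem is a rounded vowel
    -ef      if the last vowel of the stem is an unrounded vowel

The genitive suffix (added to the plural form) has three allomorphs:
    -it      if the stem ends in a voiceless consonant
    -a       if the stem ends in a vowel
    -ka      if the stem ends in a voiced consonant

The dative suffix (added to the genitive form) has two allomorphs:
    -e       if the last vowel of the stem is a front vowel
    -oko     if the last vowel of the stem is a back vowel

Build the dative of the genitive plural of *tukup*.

*tukup*: last vowel = /u/, a rounded vowel → -om → *tukupom*.
The plural form *tukupom* — final sound /m/ (a voiced consonant) → -ka → *tukupomka*.
The genitive form *tukupomka*: last vowel = /a/, a back vowel → -oko → *tukupomkaoko*.

tukupomkaoko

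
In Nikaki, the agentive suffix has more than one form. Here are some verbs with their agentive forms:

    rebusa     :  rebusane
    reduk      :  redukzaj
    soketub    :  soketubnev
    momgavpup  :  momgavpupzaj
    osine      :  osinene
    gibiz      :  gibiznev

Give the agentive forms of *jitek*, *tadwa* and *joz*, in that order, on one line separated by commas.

Looking at the final sound of each stem: -zaj when the stem ends in a voiceless consonant (*reduk*, *momgavpup*); -nev when the stem ends in a voiced consonant (*soketub*, *gibiz*); -ne when the stem ends in a vowel (*rebusa*, *osine*).
The final sound of *jitek* is /k/, which is a voiceless consonant, so the suffix is -zaj, giving *jitekzaj*.
*tadwa*: final sound = /a/, a vowel → -ne → *tadwane*.
*joz* — final sound /z/ (a voiced consonant) → -nev → *joznev*.

jitekzaj, tadwane, joznev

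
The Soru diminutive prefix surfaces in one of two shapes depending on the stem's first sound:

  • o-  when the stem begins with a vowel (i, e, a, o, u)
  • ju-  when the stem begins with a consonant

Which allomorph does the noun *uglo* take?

o-

The first sound of *uglo* is /u/, which is a vowel, so the prefix is o-.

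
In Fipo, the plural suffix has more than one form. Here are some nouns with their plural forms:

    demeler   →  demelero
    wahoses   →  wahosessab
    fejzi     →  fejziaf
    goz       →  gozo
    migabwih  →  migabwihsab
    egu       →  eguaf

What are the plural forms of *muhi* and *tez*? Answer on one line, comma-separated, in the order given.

The suffix is conditioned by the final sound: -sab when the stem ends in a voiceless consonant (*wahoses*, *migabwih*); -o when the stem ends in a voiced consonant (*demeler*, *goz*); -af when the stem ends in a vowel (*fejzi*, *egu*).
The final sound of *muhi* is /i/, which is a vowel, so the suffix is -af, giving *muhiaf*.
*tez* — final sound /z/ (a voiced consonant) → -o → *tezo*.

muhiaf, tezo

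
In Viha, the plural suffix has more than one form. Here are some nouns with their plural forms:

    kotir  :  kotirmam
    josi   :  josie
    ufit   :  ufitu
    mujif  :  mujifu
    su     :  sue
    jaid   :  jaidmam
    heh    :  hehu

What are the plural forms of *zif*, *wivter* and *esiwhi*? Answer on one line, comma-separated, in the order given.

zifu, wivtermam, esiwhie

The suffix is conditioned by the final sound: -u when the stem ends in a voiceless consonant (*ufit*, *mujif*, *heh*); -mam when the stem ends in a voiced consonant (*kotir*, *jaid*); -e when the stem ends in a vowel (*josi*, *su*).
The final sound of *zif* is /f/, which is a voiceless consonant, so the suffix is -u, giving *zifu*.
Since the final sound of *wivter* is /r/ (a voiced consonant), it takes -mam, giving *wivtermam*.
The final sound of *esiwhi* is /i/, which is a vowel, so the suffix is -e, giving *esiwhie*.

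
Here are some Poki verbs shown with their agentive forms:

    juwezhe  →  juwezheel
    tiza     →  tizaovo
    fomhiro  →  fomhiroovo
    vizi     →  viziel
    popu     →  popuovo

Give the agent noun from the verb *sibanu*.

sibanuovo

The pattern is front/back vowel harmony: -el when the last vowel of the stem is a front vowel (*juwezhe*, *vizi*); -ovo when the last vowel of the stem is a back vowel (*tiza*, *fomhiro*, *popu*).
*sibanu* — last vowel /u/ (a back vowel) → -ovo → *sibanuovo*.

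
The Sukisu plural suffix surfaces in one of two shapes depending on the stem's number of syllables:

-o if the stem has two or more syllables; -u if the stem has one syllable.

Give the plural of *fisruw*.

*fisruw* (2 syllables) → -o → *fisruwo*.

fisruwo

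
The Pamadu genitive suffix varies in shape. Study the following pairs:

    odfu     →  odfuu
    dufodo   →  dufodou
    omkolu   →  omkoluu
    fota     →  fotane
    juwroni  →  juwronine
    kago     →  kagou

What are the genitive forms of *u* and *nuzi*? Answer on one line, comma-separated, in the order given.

The suffix is conditioned by the last vowel: -u when the last vowel of the stem is a rounded vowel (*odfu*, *dufodo*, *omkolu*, *kago*); -ne when the last vowel of the stem is an unrounded vowel (*fota*, *juwroni*).
Since the last vowel of *u* is /u/ (a rounded vowel), it takes -u, giving *uu*.
Since the last vowel of *nuzi* is /i/ (an unrounded vowel), it takes -ne, giving *nuzine*.

uu, nuzine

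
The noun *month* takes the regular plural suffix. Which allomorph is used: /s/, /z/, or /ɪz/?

/s/

The stem *month* ends in a voiceless non-sibilant consonant.
The plural suffix surfaces as /ɪz/ after sibilants, /s/ after other voiceless consonants, and /z/ after other voiced sounds.
So the plural -s on *month* is pronounced /s/.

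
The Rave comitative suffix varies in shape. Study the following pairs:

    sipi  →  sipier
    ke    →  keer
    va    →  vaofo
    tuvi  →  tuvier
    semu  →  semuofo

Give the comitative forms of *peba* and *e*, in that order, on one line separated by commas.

The alternation tracks the last vowel of the stem — -er when the last vowel of the stem is a front vowel (*sipi*, *ke*, *tuvi*); -ofo when the last vowel of the stem is a back vowel (*va*, *semu*).
Since the last vowel of *peba* is /a/ (a back vowel), it takes -ofo, giving *pebaofo*.
Since the last vowel of *e* is /e/ (a front vowel), it takes -er, giving *eer*.

pebaofo, eer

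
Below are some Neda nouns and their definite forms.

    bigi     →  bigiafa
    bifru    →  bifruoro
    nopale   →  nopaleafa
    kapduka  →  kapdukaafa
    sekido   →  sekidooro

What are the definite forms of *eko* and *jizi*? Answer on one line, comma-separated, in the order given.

ekooro, jiziafa

Looking at the last vowel of each stem: -oro when the last vowel of the stem is a rounded vowel (*bifru*, *sekido*); -afa when the last vowel of the stem is an unrounded vowel (*bigi*, *nopale*, *kapduka*).
*eko* — last vowel /o/ (a rounded vowel) → -oro → *ekooro*.
Since the last vowel of *jizi* is /i/ (an unrounded vowel), it takes -afa, giving *jiziafa*.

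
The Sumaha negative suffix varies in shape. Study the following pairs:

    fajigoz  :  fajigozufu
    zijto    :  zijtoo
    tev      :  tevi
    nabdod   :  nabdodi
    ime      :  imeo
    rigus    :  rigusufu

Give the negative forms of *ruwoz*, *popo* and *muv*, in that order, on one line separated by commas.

ruwozufu, popoo, muvi

The suffix is conditioned by the final sound: -ufu when the stem ends in a sibilant (*fajigoz*, *rigus*); -i when the stem ends in a non-sibilant consonant (*tev*, *nabdod*); -o when the stem ends in a vowel (*zijto*, *ime*).
Since the final sound of *ruwoz* is /z/ (a sibilant), it takes -ufu, giving *ruwozufu*.
Since the final sound of *popo* is /o/ (a vowel), it takes -o, giving *popoo*.
*muv* — final sound /v/ (a non-sibilant consonant) → -i → *muvi*.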